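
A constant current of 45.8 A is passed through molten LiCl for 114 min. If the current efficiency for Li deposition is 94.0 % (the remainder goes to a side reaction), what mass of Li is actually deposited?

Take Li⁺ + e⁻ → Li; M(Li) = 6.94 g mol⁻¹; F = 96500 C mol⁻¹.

21.2 g

Q = I·t = 45.80 × 6840.0 = 313300 C.
n(e⁻) = 313300/96500 = 3.246 mol; theoretically n(Li) = 3.246/1 = 3.246 mol, m_theo = 22.53 g.
At 94.0 % efficiency, m_actual = 0.940 × 22.53 = 21.2 g.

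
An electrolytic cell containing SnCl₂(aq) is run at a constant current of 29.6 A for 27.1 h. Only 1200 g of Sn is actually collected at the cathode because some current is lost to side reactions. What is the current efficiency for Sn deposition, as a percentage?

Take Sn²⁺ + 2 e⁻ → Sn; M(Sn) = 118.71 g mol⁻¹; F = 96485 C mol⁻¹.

67.5 %

Q = I·t = 29.60 × 97560 = 2888000 C; n(e⁻) = 2888000/96485 = 29.93 mol.
Theoretical n(Sn) = n(e⁻)/2 = 14.96 mol, i.e. m_theo = 14.96 × 118.71 = 1776 g.
Efficiency = m_actual / m_theo = 1200 / 1776 = 67.5 %.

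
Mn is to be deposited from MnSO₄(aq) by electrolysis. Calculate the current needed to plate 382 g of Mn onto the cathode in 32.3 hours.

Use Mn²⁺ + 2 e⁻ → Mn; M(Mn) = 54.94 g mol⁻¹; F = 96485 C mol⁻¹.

11.5 A

n(Mn) = 382 / 54.94 = 6.953 mol.
n(e⁻) = 2 × 6.953 = 13.91 mol.
Q = n(e⁻)·F = 13.91 × 96485 = 1342000 C.
I = Q/t = 1342000 / 116280 s = 11.5 A.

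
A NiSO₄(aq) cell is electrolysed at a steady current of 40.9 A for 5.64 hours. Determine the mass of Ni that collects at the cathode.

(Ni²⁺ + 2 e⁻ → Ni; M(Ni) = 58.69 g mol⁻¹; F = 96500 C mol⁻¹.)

253 g

Q = I·t = 40.90 A × 20304 s = 830400 C.
n(e⁻) = Q/F = 830400 / 96500 = 8.606 mol.
Ni²⁺ + 2 e⁻ → Ni, so n(Ni) = n(e⁻)/2 = 4.303 mol.
m = n·M = 4.303 × 58.69 = 253 g.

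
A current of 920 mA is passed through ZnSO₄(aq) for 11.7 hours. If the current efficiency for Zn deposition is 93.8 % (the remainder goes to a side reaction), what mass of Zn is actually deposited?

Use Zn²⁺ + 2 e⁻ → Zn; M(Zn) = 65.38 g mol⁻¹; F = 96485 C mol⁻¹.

Q = I·t = 0.9200 × 42120 = 38750 C.
n(e⁻) = 38750/96485 = 0.4016 mol; theoretically n(Zn) = 0.4016/2 = 0.2008 mol, m_theo = 13.13 g.
At 93.8 % efficiency, m_actual = 0.938 × 13.13 = 12.3 g.

12.3 g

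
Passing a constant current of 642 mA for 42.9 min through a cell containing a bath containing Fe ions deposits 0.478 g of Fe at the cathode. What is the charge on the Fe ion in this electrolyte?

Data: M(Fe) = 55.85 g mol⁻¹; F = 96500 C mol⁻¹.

+2

Q = I·t = 0.6420 A × 2574.0 s = 1653 C, so n(e⁻) = 1653/96500 = 0.01712 mol.
n(Fe) deposited = 0.478 / 55.85 = 0.008559 mol.
Electrons per atom = n(e⁻)/n(Fe) = 0.01712 / 0.008559 = 2.00 ≈ 2, so the ion is Fe²⁺.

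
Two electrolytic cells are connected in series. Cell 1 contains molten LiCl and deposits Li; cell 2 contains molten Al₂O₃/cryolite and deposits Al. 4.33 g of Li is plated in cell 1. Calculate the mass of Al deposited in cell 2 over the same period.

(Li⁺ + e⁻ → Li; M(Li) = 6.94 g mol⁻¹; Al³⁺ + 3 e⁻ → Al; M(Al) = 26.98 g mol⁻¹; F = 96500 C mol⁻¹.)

5.61 g

n(Li) = 4.33 / 6.94 = 0.6239 mol.
Since Li⁺ + e⁻ → Li, n(e⁻) passed = 1 × 0.6239 = 0.6239 mol.
Cells in series carry the same charge, so the same 0.6239 mol of electrons passes through cell 2.
Al³⁺ + 3 e⁻ → Al, so n(Al) = 0.6239 / 3 = 0.2080 mol.
m(Al) = 0.2080 × 26.98 = 5.61 g.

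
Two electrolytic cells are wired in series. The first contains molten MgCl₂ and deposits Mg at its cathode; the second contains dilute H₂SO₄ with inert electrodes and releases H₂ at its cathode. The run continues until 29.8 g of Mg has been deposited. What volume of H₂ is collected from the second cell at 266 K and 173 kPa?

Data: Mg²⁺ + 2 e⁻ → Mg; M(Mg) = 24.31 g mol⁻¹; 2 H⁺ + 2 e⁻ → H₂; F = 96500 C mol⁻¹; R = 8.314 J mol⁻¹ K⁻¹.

n(Mg) = 29.8 / 24.31 = 1.226 mol, so n(e⁻) = 2 × 1.226 = 2.452 mol.
The cells are in series, so the same 2.452 mol of electrons passes through the second cell.
2 H⁺ + 2 e⁻ → H₂ — 2 mol e⁻ per mol H₂, so n(H₂) = 2.452/2 = 1.226 mol.
V = nRT/P = (1.226 × 8.314 × 266) / (173 × 10³) = 0.0157 m³ = 15.7 L.

15.7 L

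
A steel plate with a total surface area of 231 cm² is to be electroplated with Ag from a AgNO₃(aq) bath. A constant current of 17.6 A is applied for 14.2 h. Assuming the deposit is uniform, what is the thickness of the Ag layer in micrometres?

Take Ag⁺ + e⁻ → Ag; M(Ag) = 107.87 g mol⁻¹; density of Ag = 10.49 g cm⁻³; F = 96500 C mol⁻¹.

Q = I·t = 17.60 × 51120 = 899700 C; n(e⁻) = 9.323 mol.
n(Ag) = n(e⁻)/1 = 9.323 mol, so m = 9.323 × 107.87 = 1006 g.
Volume = m/ρ = 1006 / 10.49 = 95.87 cm³.
Thickness = V/A = 95.87 / 231 = 0.415 cm = 4150 μm.

4150 μm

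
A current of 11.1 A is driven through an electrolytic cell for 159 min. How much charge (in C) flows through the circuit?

1.06 × 10⁵ C

Q = I·t = 11.10 A × 9540.0 s = 1.06 × 10⁵ C.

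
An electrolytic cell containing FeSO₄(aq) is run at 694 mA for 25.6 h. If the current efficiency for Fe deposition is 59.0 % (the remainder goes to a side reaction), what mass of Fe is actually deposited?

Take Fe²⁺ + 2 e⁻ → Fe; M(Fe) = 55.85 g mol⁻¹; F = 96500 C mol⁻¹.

10.9 g

Q = I·t = 0.6940 × 92160 = 63960 C.
n(e⁻) = 63960/96500 = 0.6628 mol; theoretically n(Fe) = 0.6628/2 = 0.3314 mol, m_theo = 18.51 g.
At 59.0 % efficiency, m_actual = 0.590 × 18.51 = 10.9 g.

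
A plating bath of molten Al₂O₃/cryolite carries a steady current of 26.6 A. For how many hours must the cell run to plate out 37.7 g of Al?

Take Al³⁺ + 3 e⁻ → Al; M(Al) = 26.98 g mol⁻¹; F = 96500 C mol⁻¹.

n(Al) = m/M = 37.7 / 26.98 = 1.397 mol.
Each Al atom requires 3 electrons, so n(e⁻) = 3 × 1.397 = 4.192 mol.
Q = n(e⁻)·F = 4.192 × 96500 = 404500 C.
t = Q/I = 404500 / 26.60 A = 15210 s = 4.22 h.

4.22 h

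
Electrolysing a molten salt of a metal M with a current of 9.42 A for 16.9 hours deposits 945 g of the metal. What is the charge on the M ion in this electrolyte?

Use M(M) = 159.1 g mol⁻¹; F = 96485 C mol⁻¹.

+1

Q = I·t = 9.420 A × 60840 s = 573100 C, so n(e⁻) = 573100/96485 = 5.940 mol.
n(M) deposited = 945 / 159.1 = 5.940 mol.
Electrons per atom = n(e⁻)/n(M) = 5.940 / 5.940 = 1.00 ≈ 1, so the ion is M⁺.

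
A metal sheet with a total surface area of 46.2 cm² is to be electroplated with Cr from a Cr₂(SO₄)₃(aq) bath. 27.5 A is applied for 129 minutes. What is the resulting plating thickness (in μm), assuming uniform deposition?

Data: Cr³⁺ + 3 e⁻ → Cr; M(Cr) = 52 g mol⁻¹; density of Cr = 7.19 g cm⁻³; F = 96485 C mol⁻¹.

Q = I·t = 27.50 × 7740.0 = 212800 C; n(e⁻) = 2.206 mol.
n(Cr) = n(e⁻)/3 = 0.7353 mol, so m = 0.7353 × 52 = 38.24 g.
Volume = m/ρ = 38.24 / 7.19 = 5.318 cm³.
Thickness = V/A = 5.318 / 46.2 = 0.115 cm = 1150 μm.

1150 μm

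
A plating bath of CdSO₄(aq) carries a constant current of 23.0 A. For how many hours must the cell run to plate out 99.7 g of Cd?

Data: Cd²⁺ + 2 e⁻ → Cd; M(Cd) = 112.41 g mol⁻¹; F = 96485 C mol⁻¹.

n(Cd) = m/M = 99.7 / 112.41 = 0.8869 mol.
Each Cd atom requires 2 electrons, so n(e⁻) = 2 × 0.8869 = 1.774 mol.
Q = n(e⁻)·F = 1.774 × 96485 = 171200 C.
t = Q/I = 171200 / 23.00 A = 7441 s = 2.07 h.

2.07 h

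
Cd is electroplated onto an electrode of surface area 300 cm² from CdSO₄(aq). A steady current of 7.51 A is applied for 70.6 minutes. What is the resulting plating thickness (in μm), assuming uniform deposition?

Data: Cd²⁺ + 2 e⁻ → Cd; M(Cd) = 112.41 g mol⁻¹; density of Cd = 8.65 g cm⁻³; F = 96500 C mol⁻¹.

71.4 μm

Q = I·t = 7.510 × 4236.0 = 31810 C; n(e⁻) = 0.3297 mol.
n(Cd) = n(e⁻)/2 = 0.1648 mol, so m = 0.1648 × 112.41 = 18.53 g.
Volume = m/ρ = 18.53 / 8.65 = 2.142 cm³.
Thickness = V/A = 2.142 / 300 = 0.00714 cm = 71.4 μm.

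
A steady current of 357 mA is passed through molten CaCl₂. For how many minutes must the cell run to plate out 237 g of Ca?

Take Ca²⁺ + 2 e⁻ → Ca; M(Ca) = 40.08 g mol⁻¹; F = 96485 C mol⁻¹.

n(Ca) = m/M = 237 / 40.08 = 5.913 mol.
Each Ca atom requires 2 electrons, so n(e⁻) = 2 × 5.913 = 11.83 mol.
Q = n(e⁻)·F = 11.83 × 96485 = 1141000 C.
t = Q/I = 1141000 / 0.3570 A = 3196000 s = 53300 min.

53300 min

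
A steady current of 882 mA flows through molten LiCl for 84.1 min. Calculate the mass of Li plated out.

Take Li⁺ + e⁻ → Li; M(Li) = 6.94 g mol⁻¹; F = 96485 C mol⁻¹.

Q = I·t = 0.8820 A × 5046.0 s = 4451 C.
n(e⁻) = Q/F = 4451 / 96485 = 0.04613 mol.
Li⁺ + e⁻ → Li, so n(Li) = n(e⁻)/1 = 0.04613 mol.
m = n·M = 0.04613 × 6.94 = 0.320 g.

0.320 g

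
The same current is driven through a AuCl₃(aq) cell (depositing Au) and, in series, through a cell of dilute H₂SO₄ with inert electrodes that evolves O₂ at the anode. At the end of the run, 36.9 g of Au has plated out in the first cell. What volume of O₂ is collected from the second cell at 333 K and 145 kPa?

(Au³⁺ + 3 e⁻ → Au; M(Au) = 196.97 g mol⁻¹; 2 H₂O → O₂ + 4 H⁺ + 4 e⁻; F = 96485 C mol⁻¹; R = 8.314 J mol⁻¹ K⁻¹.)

2.68 L

n(Au) = 36.9 / 196.97 = 0.1873 mol, so n(e⁻) = 3 × 0.1873 = 0.5620 mol.
The cells are in series, so the same 0.5620 mol of electrons passes through the second cell.
2 H₂O → O₂ + 4 H⁺ + 4 e⁻ — 4 mol e⁻ per mol O₂, so n(O₂) = 0.5620/4 = 0.1405 mol.
V = nRT/P = (0.1405 × 8.314 × 333) / (145 × 10³) = 0.00268 m³ = 2.68 L.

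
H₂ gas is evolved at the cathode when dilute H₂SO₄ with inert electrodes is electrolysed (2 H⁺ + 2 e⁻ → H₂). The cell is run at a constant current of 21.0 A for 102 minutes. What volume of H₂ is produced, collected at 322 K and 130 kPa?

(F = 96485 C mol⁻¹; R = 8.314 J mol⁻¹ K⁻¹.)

13.7 L

Q = I·t = 21.00 A × 6120.0 s = 128500 C.
n(e⁻) = Q/F = 128500 / 96485 = 1.332 mol.
2 electrons are transferred per H₂ molecule, so n(H₂) = 1.332 / 2 = 0.6660 mol.
V = nRT/P = (0.6660 × 8.314 × 322) / (130 × 10³ Pa) = 0.0137 m³ = 13.7 L.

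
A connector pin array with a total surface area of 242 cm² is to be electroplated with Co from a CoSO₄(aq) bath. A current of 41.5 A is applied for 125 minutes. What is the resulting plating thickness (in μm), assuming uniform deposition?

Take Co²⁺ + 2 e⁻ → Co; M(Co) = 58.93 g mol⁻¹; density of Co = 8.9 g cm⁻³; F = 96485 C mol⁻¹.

441 μm

Q = I·t = 41.50 × 7500.0 = 311200 C; n(e⁻) = 3.226 mol.
n(Co) = n(e⁻)/2 = 1.613 mol, so m = 1.613 × 58.93 = 95.05 g.
Volume = m/ρ = 95.05 / 8.9 = 10.68 cm³.
Thickness = V/A = 10.68 / 242 = 0.0441 cm = 441 μm.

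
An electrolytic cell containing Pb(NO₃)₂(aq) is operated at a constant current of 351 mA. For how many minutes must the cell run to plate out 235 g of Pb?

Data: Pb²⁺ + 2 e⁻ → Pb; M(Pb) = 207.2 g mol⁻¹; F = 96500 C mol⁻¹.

10400 min

n(Pb) = m/M = 235 / 207.2 = 1.134 mol.
Each Pb atom requires 2 electrons, so n(e⁻) = 2 × 1.134 = 2.268 mol.
Q = n(e⁻)·F = 2.268 × 96500 = 218900 C.
t = Q/I = 218900 / 0.3510 A = 623600 s = 10400 min.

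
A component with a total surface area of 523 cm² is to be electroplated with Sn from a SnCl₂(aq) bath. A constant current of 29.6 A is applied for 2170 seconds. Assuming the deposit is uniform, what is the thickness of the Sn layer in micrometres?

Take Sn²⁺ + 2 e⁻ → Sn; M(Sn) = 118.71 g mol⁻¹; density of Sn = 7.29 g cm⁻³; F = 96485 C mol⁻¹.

104 μm

Q = I·t = 29.60 × 2170.0 = 64230 C; n(e⁻) = 0.6657 mol.
n(Sn) = n(e⁻)/2 = 0.3329 mol, so m = 0.3329 × 118.71 = 39.51 g.
Volume = m/ρ = 39.51 / 7.29 = 5.420 cm³.
Thickness = V/A = 5.420 / 523 = 0.0104 cm = 104 μm.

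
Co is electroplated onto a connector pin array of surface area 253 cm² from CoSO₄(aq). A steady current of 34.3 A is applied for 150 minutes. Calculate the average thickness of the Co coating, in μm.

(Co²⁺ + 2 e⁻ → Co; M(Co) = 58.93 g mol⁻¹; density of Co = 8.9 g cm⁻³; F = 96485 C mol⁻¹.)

Q = I·t = 34.30 × 9000.0 = 308700 C; n(e⁻) = 3.199 mol.
n(Co) = n(e⁻)/2 = 1.600 mol, so m = 1.600 × 58.93 = 94.27 g.
Volume = m/ρ = 94.27 / 8.9 = 10.59 cm³.
Thickness = V/A = 10.59 / 253 = 0.0419 cm = 419 μm.

419 μm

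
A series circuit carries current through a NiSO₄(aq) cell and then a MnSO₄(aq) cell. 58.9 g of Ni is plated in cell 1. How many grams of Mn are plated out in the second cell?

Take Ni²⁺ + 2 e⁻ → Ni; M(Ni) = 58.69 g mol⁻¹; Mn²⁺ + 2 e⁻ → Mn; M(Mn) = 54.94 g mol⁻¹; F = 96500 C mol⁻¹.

55.1 g

n(Ni) = 58.9 / 58.69 = 1.004 mol.
Since Ni²⁺ + 2 e⁻ → Ni, n(e⁻) passed = 2 × 1.004 = 2.007 mol.
Cells in series carry the same charge, so the same 2.007 mol of electrons passes through cell 2.
Mn²⁺ + 2 e⁻ → Mn, so n(Mn) = 2.007 / 2 = 1.004 mol.
m(Mn) = 1.004 × 54.94 = 55.1 g.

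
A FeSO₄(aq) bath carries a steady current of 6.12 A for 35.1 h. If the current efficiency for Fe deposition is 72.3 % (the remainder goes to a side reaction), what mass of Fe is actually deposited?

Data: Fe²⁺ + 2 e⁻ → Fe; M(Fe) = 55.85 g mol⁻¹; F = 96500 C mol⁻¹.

162 g

Q = I·t = 6.120 × 126360 = 773300 C.
n(e⁻) = 773300/96500 = 8.014 mol; theoretically n(Fe) = 8.014/2 = 4.007 mol, m_theo = 223.8 g.
At 72.3 % efficiency, m_actual = 0.723 × 223.8 = 162 g.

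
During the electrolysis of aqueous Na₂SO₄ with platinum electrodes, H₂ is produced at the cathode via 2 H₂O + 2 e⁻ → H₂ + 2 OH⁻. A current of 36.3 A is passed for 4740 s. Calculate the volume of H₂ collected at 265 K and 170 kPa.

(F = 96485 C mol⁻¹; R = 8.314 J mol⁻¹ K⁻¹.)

Q = I·t = 36.30 A × 4740.0 s = 172100 C.
n(e⁻) = Q/F = 172100 / 96485 = 1.783 mol.
2 electrons are transferred per H₂ molecule, so n(H₂) = 1.783 / 2 = 0.8917 mol.
V = nRT/P = (0.8917 × 8.314 × 265) / (170 × 10³ Pa) = 0.0116 m³ = 11.6 L.

11.6 L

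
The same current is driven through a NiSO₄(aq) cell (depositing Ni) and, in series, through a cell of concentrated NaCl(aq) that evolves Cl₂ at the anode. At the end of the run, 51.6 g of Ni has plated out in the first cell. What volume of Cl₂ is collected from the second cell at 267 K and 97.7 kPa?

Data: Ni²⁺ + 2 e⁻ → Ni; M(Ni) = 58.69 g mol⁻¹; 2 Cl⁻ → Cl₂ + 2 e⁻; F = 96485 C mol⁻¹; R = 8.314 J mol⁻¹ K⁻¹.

20.0 L

n(Ni) = 51.6 / 58.69 = 0.8792 mol, so n(e⁻) = 2 × 0.8792 = 1.758 mol.
The cells are in series, so the same 1.758 mol of electrons passes through the second cell.
2 Cl⁻ → Cl₂ + 2 e⁻ — 2 mol e⁻ per mol Cl₂, so n(Cl₂) = 1.758/2 = 0.8792 mol.
V = nRT/P = (0.8792 × 8.314 × 267) / (97.7 × 10³) = 0.0200 m³ = 20.0 L.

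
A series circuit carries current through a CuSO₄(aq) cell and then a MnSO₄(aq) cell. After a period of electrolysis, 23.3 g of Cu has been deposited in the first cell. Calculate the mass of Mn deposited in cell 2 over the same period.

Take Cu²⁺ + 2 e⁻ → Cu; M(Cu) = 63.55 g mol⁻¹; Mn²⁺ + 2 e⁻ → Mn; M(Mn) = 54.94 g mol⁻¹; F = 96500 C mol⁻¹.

n(Cu) = 23.3 / 63.55 = 0.3666 mol.
Since Cu²⁺ + 2 e⁻ → Cu, n(e⁻) passed = 2 × 0.3666 = 0.7333 mol.
Cells in series carry the same charge, so the same 0.7333 mol of electrons passes through cell 2.
Mn²⁺ + 2 e⁻ → Mn, so n(Mn) = 0.7333 / 2 = 0.3666 mol.
m(Mn) = 0.3666 × 54.94 = 20.1 g.

20.1 g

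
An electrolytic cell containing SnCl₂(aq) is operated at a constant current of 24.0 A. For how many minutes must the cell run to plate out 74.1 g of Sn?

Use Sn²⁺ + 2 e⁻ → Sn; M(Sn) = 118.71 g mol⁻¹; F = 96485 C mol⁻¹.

n(Sn) = m/M = 74.1 / 118.71 = 0.6242 mol.
Each Sn atom requires 2 electrons, so n(e⁻) = 2 × 0.6242 = 1.248 mol.
Q = n(e⁻)·F = 1.248 × 96485 = 120500 C.
t = Q/I = 120500 / 24.00 A = 5019 s = 83.6 min.

83.6 min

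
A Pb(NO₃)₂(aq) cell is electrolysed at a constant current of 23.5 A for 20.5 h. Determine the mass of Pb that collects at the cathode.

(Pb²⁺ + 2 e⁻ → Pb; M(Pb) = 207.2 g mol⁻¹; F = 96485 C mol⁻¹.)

1860 g

Q = I·t = 23.50 A × 73800 s = 1734000 C.
n(e⁻) = Q/F = 1734000 / 96485 = 17.97 mol.
Pb²⁺ + 2 e⁻ → Pb, so n(Pb) = n(e⁻)/2 = 8.987 mol.
m = n·M = 8.987 × 207.2 = 1860 g.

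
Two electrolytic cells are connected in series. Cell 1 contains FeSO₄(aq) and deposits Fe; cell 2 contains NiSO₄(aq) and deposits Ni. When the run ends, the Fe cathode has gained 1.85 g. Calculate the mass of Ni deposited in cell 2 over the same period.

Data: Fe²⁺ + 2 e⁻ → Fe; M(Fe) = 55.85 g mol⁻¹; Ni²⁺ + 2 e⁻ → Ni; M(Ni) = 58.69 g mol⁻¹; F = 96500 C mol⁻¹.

1.94 g

n(Fe) = 1.85 / 55.85 = 0.03312 mol.
Since Fe²⁺ + 2 e⁻ → Fe, n(e⁻) passed = 2 × 0.03312 = 0.06625 mol.
Cells in series carry the same charge, so the same 0.06625 mol of electrons passes through cell 2.
Ni²⁺ + 2 e⁻ → Ni, so n(Ni) = 0.06625 / 2 = 0.03312 mol.
m(Ni) = 0.03312 × 58.69 = 1.94 g.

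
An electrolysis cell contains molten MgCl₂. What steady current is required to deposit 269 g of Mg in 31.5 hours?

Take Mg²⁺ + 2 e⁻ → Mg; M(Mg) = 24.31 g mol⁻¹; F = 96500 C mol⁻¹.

18.8 A

n(Mg) = 269 / 24.31 = 11.07 mol.
n(e⁻) = 2 × 11.07 = 22.13 mol.
Q = n(e⁻)·F = 22.13 × 96500 = 2136000 C.
I = Q/t = 2136000 / 113400 s = 18.8 A.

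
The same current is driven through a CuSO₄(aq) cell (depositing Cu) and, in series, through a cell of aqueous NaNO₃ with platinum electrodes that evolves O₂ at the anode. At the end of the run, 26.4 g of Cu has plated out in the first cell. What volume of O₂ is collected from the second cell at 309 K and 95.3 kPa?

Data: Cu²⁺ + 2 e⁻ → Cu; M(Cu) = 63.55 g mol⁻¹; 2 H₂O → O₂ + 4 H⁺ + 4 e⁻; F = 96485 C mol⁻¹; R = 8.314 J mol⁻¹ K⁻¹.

n(Cu) = 26.4 / 63.55 = 0.4154 mol, so n(e⁻) = 2 × 0.4154 = 0.8308 mol.
The cells are in series, so the same 0.8308 mol of electrons passes through the second cell.
2 H₂O → O₂ + 4 H⁺ + 4 e⁻ — 4 mol e⁻ per mol O₂, so n(O₂) = 0.8308/4 = 0.2077 mol.
V = nRT/P = (0.2077 × 8.314 × 309) / (95.3 × 10³) = 0.00560 m³ = 5.60 L.

5.60 L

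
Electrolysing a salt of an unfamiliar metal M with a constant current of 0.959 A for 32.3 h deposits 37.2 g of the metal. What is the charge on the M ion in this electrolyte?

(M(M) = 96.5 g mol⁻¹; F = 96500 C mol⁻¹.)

Q = I·t = 0.9590 A × 116280 s = 111500 C, so n(e⁻) = 111500/96500 = 1.156 mol.
n(M) deposited = 37.2 / 96.5 = 0.3855 mol.
Electrons per atom = n(e⁻)/n(M) = 1.156 / 0.3855 = 3.00 ≈ 3, so the ion is M³⁺.

+3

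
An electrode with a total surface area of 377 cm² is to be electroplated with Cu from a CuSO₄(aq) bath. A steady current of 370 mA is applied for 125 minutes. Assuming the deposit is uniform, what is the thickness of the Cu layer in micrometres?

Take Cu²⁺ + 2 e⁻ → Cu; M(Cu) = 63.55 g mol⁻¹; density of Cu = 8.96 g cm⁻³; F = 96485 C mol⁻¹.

2.71 μm

Q = I·t = 0.3700 × 7500.0 = 2775 C; n(e⁻) = 0.02876 mol.
n(Cu) = n(e⁻)/2 = 0.01438 mol, so m = 0.01438 × 63.55 = 0.9139 g.
Volume = m/ρ = 0.9139 / 8.96 = 0.1020 cm³.
Thickness = V/A = 0.1020 / 377 = 2.71 × 10⁻⁴ cm = 2.71 μm.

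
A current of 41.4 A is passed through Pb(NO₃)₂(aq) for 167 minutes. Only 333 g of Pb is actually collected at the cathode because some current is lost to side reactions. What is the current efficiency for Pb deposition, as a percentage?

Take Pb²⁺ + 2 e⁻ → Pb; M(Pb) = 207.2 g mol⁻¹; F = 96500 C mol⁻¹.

Q = I·t = 41.40 × 10020 = 414800 C; n(e⁻) = 414800/96500 = 4.299 mol.
Theoretical n(Pb) = n(e⁻)/2 = 2.149 mol, i.e. m_theo = 2.149 × 207.2 = 445.3 g.
Efficiency = m_actual / m_theo = 333 / 445.3 = 74.8 %.

74.8 %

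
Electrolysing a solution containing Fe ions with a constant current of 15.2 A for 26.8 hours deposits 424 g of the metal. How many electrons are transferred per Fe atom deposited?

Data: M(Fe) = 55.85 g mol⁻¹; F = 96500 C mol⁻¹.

Q = I·t = 15.20 A × 96480 s = 1466000 C, so n(e⁻) = 1466000/96500 = 15.20 mol.
n(Fe) deposited = 424 / 55.85 = 7.592 mol.
Electrons per atom = n(e⁻)/n(Fe) = 15.20 / 7.592 = 2.00 ≈ 2, so the ion is Fe²⁺.

2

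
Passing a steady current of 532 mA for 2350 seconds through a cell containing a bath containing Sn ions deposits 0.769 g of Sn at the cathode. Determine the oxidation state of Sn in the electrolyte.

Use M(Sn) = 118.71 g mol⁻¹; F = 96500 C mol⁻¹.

+2

Q = I·t = 0.5320 A × 2350.0 s = 1250 C, so n(e⁻) = 1250/96500 = 0.01296 mol.
n(Sn) deposited = 0.769 / 118.71 = 0.006478 mol.
Electrons per atom = n(e⁻)/n(Sn) = 0.01296 / 0.006478 = 2.00 ≈ 2, so the ion is Sn²⁺.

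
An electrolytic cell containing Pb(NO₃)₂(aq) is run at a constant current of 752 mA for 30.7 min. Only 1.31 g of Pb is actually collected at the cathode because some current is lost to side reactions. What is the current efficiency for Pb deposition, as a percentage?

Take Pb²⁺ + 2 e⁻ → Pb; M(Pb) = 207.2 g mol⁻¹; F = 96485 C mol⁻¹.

Q = I·t = 0.7520 × 1842.0 = 1385 C; n(e⁻) = 1385/96485 = 0.01436 mol.
Theoretical n(Pb) = n(e⁻)/2 = 0.007178 mol, i.e. m_theo = 0.007178 × 207.2 = 1.487 g.
Efficiency = m_actual / m_theo = 1.31 / 1.487 = 88.1 %.

88.1 %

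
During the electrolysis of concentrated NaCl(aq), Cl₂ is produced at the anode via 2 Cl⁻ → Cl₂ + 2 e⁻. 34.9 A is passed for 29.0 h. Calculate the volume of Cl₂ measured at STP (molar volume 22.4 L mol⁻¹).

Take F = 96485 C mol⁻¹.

423 L

Q = I·t = 34.90 A × 104400 s = 3644000 C.
n(e⁻) = Q/F = 3644000 / 96485 = 37.76 mol.
2 electrons are transferred per Cl₂ molecule, so n(Cl₂) = 37.76 / 2 = 18.88 mol.
V = n × V_m = 18.88 × 22.4 = 423 L.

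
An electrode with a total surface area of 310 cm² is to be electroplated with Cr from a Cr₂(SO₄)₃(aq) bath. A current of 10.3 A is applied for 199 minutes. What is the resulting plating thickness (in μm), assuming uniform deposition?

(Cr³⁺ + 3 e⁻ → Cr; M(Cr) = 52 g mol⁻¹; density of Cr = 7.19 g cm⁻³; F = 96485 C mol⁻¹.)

99.1 μm

Q = I·t = 10.30 × 11940 = 123000 C; n(e⁻) = 1.275 mol.
n(Cr) = n(e⁻)/3 = 0.4249 mol, so m = 0.4249 × 52 = 22.09 g.
Volume = m/ρ = 22.09 / 7.19 = 3.073 cm³.
Thickness = V/A = 3.073 / 310 = 0.00991 cm = 99.1 μm.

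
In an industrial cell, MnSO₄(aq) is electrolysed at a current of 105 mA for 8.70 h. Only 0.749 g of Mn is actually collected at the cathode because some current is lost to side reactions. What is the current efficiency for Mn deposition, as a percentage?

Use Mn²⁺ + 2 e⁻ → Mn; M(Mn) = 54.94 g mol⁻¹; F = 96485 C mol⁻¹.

Q = I·t = 0.1050 × 31320 = 3289 C; n(e⁻) = 3289/96485 = 0.03408 mol.
Theoretical n(Mn) = n(e⁻)/2 = 0.01704 mol, i.e. m_theo = 0.01704 × 54.94 = 0.9363 g.
Efficiency = m_actual / m_theo = 0.749 / 0.9363 = 80.0 %.

80.0 %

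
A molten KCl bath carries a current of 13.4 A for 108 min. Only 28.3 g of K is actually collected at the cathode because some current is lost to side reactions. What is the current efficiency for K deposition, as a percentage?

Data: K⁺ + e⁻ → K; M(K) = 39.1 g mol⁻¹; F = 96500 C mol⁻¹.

Q = I·t = 13.40 × 6480.0 = 86830 C; n(e⁻) = 86830/96500 = 0.8998 mol.
Theoretical n(K) = n(e⁻)/1 = 0.8998 mol, i.e. m_theo = 0.8998 × 39.1 = 35.18 g.
Efficiency = m_actual / m_theo = 28.3 / 35.18 = 80.4 %.

80.4 %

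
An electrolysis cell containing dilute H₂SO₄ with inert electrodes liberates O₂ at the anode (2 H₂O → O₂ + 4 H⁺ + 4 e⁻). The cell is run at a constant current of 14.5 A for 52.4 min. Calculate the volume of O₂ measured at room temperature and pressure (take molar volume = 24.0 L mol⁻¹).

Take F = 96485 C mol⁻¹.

2.83 L

Q = I·t = 14.50 A × 3144.0 s = 45590 C.
n(e⁻) = Q/F = 45590 / 96485 = 0.4725 mol.
4 electrons are transferred per O₂ molecule, so n(O₂) = 0.4725 / 4 = 0.1181 mol.
V = n × V_m = 0.1181 × 24.0 = 2.83 L.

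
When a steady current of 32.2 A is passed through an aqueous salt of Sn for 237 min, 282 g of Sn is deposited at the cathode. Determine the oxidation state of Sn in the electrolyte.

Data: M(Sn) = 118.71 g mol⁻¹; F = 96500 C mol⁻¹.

+2

Q = I·t = 32.20 A × 14220 s = 457900 C, so n(e⁻) = 457900/96500 = 4.745 mol.
n(Sn) deposited = 282 / 118.71 = 2.376 mol.
Electrons per atom = n(e⁻)/n(Sn) = 4.745 / 2.376 = 2.00 ≈ 2, so the ion is Sn²⁺.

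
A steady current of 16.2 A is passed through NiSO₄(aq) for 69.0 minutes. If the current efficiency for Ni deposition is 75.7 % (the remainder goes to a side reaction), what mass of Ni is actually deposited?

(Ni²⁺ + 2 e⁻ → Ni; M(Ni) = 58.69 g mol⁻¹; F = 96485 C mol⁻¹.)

15.4 g

Q = I·t = 16.20 × 4140.0 = 67070 C.
n(e⁻) = 67070/96485 = 0.6951 mol; theoretically n(Ni) = 0.6951/2 = 0.3476 mol, m_theo = 20.40 g.
At 75.7 % efficiency, m_actual = 0.757 × 20.40 = 15.4 g.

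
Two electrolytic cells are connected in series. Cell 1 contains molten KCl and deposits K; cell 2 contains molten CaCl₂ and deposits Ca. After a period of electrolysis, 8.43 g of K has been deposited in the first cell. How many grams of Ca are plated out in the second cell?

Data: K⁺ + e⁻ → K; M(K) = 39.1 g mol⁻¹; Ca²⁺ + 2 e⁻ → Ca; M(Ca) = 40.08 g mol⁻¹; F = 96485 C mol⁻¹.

4.32 g

n(K) = 8.43 / 39.1 = 0.2156 mol.
Since K⁺ + e⁻ → K, n(e⁻) passed = 1 × 0.2156 = 0.2156 mol.
Cells in series carry the same charge, so the same 0.2156 mol of electrons passes through cell 2.
Ca²⁺ + 2 e⁻ → Ca, so n(Ca) = 0.2156 / 2 = 0.1078 mol.
m(Ca) = 0.1078 × 40.08 = 4.32 g.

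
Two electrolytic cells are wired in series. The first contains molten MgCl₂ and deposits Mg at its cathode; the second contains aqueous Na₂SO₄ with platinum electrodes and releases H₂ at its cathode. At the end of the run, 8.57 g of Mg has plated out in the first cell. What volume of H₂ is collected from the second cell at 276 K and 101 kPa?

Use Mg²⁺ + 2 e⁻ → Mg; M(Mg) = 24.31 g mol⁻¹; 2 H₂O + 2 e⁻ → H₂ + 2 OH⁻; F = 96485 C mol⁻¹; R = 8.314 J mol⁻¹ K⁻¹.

n(Mg) = 8.57 / 24.31 = 0.3525 mol, so n(e⁻) = 2 × 0.3525 = 0.7051 mol.
The cells are in series, so the same 0.7051 mol of electrons passes through the second cell.
2 H₂O + 2 e⁻ → H₂ + 2 OH⁻ — 2 mol e⁻ per mol H₂, so n(H₂) = 0.7051/2 = 0.3525 mol.
V = nRT/P = (0.3525 × 8.314 × 276) / (101 × 10³) = 0.00801 m³ = 8.01 L.

8.01 L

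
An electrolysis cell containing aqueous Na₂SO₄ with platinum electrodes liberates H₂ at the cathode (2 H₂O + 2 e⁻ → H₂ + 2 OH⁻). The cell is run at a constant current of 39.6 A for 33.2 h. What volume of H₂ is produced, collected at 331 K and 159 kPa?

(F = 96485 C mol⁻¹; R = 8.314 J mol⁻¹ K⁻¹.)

Q = I·t = 39.60 A × 119520 s = 4733000 C.
n(e⁻) = Q/F = 4733000 / 96485 = 49.05 mol.
2 electrons are transferred per H₂ molecule, so n(H₂) = 49.05 / 2 = 24.53 mol.
V = nRT/P = (24.53 × 8.314 × 331) / (159 × 10³ Pa) = 0.425 m³ = 425 L.

425 L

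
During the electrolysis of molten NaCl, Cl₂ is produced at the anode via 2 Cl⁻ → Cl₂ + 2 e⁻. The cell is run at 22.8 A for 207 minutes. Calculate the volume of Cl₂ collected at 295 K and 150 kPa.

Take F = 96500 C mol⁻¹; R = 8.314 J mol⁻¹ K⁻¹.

24.0 L

Q = I·t = 22.80 A × 12420 s = 283200 C.
n(e⁻) = Q/F = 283200 / 96500 = 2.934 mol.
2 electrons are transferred per Cl₂ molecule, so n(Cl₂) = 2.934 / 2 = 1.467 mol.
V = nRT/P = (1.467 × 8.314 × 295) / (150 × 10³ Pa) = 0.0240 m³ = 24.0 L.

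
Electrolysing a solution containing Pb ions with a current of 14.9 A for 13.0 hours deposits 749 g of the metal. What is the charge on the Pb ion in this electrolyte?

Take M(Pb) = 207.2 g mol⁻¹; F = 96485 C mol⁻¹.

Q = I·t = 14.90 A × 46800 s = 697300 C, so n(e⁻) = 697300/96485 = 7.227 mol.
n(Pb) deposited = 749 / 207.2 = 3.615 mol.
Electrons per atom = n(e⁻)/n(Pb) = 7.227 / 3.615 = 2.00 ≈ 2, so the ion is Pb²⁺.

+2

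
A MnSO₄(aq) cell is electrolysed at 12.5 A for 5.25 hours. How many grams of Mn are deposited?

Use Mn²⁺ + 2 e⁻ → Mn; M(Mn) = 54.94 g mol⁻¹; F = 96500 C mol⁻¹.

67.3 g

Q = I·t = 12.50 A × 18900 s = 236200 C.
n(e⁻) = Q/F = 236200 / 96500 = 2.448 mol.
Mn²⁺ + 2 e⁻ → Mn, so n(Mn) = n(e⁻)/2 = 1.224 mol.
m = n·M = 1.224 × 54.94 = 67.3 g.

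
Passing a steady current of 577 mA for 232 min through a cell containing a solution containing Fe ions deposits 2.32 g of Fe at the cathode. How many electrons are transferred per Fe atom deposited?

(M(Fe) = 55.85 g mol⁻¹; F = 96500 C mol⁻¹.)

Q = I·t = 0.5770 A × 13920 s = 8032 C, so n(e⁻) = 8032/96500 = 0.08323 mol.
n(Fe) deposited = 2.32 / 55.85 = 0.04154 mol.
Electrons per atom = n(e⁻)/n(Fe) = 0.08323 / 0.04154 = 2.00 ≈ 2, so the ion is Fe²⁺.

2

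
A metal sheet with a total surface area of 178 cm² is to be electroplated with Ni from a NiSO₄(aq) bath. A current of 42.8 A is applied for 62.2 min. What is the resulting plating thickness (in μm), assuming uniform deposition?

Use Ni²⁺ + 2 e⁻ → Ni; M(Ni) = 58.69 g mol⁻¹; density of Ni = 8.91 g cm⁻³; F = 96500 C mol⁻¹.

Q = I·t = 42.80 × 3732.0 = 159700 C; n(e⁻) = 1.655 mol.
n(Ni) = n(e⁻)/2 = 0.8276 mol, so m = 0.8276 × 58.69 = 48.57 g.
Volume = m/ρ = 48.57 / 8.91 = 5.451 cm³.
Thickness = V/A = 5.451 / 178 = 0.0306 cm = 306 μm.

306 μm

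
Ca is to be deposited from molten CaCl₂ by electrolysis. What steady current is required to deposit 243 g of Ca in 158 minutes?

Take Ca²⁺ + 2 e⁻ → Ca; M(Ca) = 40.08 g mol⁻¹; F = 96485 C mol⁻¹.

n(Ca) = 243 / 40.08 = 6.063 mol.
n(e⁻) = 2 × 6.063 = 12.13 mol.
Q = n(e⁻)·F = 12.13 × 96485 = 1170000 C.
I = Q/t = 1170000 / 9480.0 s = 123 A.

123 A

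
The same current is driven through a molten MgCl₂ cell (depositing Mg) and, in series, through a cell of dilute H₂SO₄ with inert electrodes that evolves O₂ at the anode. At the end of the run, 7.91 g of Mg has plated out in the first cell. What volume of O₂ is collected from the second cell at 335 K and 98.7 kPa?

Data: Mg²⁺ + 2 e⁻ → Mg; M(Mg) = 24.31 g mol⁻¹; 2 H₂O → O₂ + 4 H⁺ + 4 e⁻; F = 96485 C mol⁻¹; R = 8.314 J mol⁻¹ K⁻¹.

n(Mg) = 7.91 / 24.31 = 0.3254 mol, so n(e⁻) = 2 × 0.3254 = 0.6508 mol.
The cells are in series, so the same 0.6508 mol of electrons passes through the second cell.
2 H₂O → O₂ + 4 H⁺ + 4 e⁻ — 4 mol e⁻ per mol O₂, so n(O₂) = 0.6508/4 = 0.1627 mol.
V = nRT/P = (0.1627 × 8.314 × 335) / (98.7 × 10³) = 0.00459 m³ = 4.59 L.

4.59 L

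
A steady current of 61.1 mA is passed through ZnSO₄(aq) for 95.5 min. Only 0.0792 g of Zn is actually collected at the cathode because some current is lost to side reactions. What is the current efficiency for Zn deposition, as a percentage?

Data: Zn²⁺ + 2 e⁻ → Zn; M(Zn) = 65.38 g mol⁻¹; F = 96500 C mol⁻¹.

Q = I·t = 0.06110 × 5730.0 = 350.1 C; n(e⁻) = 350.1/96500 = 0.003628 mol.
Theoretical n(Zn) = n(e⁻)/2 = 0.001814 mol, i.e. m_theo = 0.001814 × 65.38 = 0.1186 g.
Efficiency = m_actual / m_theo = 0.0792 / 0.1186 = 66.8 %.

66.8 %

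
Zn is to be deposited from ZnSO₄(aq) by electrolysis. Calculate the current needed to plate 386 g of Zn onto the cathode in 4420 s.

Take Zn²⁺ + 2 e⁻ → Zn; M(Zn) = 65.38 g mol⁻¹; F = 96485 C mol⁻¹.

n(Zn) = 386 / 65.38 = 5.904 mol.
n(e⁻) = 2 × 5.904 = 11.81 mol.
Q = n(e⁻)·F = 11.81 × 96485 = 1139000 C.
I = Q/t = 1139000 / 4420.0 s = 258 A.

258 A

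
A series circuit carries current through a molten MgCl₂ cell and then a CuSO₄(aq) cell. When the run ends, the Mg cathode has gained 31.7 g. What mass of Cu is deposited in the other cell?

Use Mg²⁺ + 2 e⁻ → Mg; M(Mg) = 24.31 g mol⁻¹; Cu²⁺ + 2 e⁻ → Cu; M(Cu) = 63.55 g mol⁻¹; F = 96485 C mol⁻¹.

82.9 g

n(Mg) = 31.7 / 24.31 = 1.304 mol.
Since Mg²⁺ + 2 e⁻ → Mg, n(e⁻) passed = 2 × 1.304 = 2.608 mol.
Cells in series carry the same charge, so the same 2.608 mol of electrons passes through cell 2.
Cu²⁺ + 2 e⁻ → Cu, so n(Cu) = 2.608 / 2 = 1.304 mol.
m(Cu) = 1.304 × 63.55 = 82.9 g.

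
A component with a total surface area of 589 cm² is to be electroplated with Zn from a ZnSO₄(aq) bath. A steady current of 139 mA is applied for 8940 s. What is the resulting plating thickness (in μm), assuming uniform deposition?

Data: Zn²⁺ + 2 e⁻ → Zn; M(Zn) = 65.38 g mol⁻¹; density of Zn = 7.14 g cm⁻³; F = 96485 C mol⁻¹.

1.00 μm

Q = I·t = 0.1390 × 8940.0 = 1243 C; n(e⁻) = 0.01288 mol.
n(Zn) = n(e⁻)/2 = 0.006440 mol, so m = 0.006440 × 65.38 = 0.4210 g.
Volume = m/ρ = 0.4210 / 7.14 = 0.05897 cm³.
Thickness = V/A = 0.05897 / 589 = 1.00 × 10⁻⁴ cm = 1.00 μm.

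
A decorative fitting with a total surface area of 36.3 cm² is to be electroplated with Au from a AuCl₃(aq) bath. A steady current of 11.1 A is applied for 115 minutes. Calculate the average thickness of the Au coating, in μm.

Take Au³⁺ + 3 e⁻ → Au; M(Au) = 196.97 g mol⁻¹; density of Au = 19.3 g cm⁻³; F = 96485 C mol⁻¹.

744 μm

Q = I·t = 11.10 × 6900.0 = 76590 C; n(e⁻) = 0.7938 mol.
n(Au) = n(e⁻)/3 = 0.2646 mol, so m = 0.2646 × 196.97 = 52.12 g.
Volume = m/ρ = 52.12 / 19.3 = 2.700 cm³.
Thickness = V/A = 2.700 / 36.3 = 0.0744 cm = 744 μm.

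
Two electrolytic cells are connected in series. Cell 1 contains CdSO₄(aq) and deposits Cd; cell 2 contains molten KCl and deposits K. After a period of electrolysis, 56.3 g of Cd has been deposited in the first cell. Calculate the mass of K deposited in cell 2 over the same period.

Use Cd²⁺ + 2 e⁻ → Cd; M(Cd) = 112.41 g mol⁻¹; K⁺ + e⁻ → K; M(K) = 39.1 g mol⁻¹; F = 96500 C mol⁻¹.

n(Cd) = 56.3 / 112.41 = 0.5008 mol.
Since Cd²⁺ + 2 e⁻ → Cd, n(e⁻) passed = 2 × 0.5008 = 1.002 mol.
Cells in series carry the same charge, so the same 1.002 mol of electrons passes through cell 2.
K⁺ + e⁻ → K, so n(K) = 1.002 / 1 = 1.002 mol.
m(K) = 1.002 × 39.1 = 39.2 g.

39.2 g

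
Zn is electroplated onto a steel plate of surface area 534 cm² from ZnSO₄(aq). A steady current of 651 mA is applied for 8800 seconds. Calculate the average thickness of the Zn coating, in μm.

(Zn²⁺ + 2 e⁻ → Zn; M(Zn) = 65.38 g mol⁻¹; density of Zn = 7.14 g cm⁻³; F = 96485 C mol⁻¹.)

5.09 μm

Q = I·t = 0.6510 × 8800.0 = 5729 C; n(e⁻) = 0.05938 mol.
n(Zn) = n(e⁻)/2 = 0.02969 mol, so m = 0.02969 × 65.38 = 1.941 g.
Volume = m/ρ = 1.941 / 7.14 = 0.2718 cm³.
Thickness = V/A = 0.2718 / 534 = 5.09 × 10⁻⁴ cm = 5.09 μm.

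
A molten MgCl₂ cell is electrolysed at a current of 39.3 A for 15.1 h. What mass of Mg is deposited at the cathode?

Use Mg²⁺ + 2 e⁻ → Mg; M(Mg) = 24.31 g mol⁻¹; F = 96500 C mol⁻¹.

269 g

Q = I·t = 39.30 A × 54360 s = 2136000 C.
n(e⁻) = Q/F = 2136000 / 96500 = 22.14 mol.
Mg²⁺ + 2 e⁻ → Mg, so n(Mg) = n(e⁻)/2 = 11.07 mol.
m = n·M = 11.07 × 24.31 = 269 g.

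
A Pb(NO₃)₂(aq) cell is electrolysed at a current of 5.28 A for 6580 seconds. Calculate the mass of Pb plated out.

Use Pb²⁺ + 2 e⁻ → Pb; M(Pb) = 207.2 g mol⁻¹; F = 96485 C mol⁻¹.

Q = I·t = 5.280 A × 6580.0 s = 34740 C.
n(e⁻) = Q/F = 34740 / 96485 = 0.3601 mol.
Pb²⁺ + 2 e⁻ → Pb, so n(Pb) = n(e⁻)/2 = 0.1800 mol.
m = n·M = 0.1800 × 207.2 = 37.3 g.

37.3 g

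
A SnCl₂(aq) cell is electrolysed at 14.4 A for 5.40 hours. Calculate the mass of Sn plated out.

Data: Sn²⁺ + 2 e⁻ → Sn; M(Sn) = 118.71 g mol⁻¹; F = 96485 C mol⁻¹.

172 g

Q = I·t = 14.40 A × 19440 s = 279900 C.
n(e⁻) = Q/F = 279900 / 96485 = 2.901 mol.
Sn²⁺ + 2 e⁻ → Sn, so n(Sn) = n(e⁻)/2 = 1.451 mol.
m = n·M = 1.451 × 118.71 = 172 g.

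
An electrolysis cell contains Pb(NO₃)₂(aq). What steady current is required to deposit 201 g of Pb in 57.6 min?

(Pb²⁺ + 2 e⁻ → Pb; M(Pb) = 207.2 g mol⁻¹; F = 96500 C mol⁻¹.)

54.2 A

n(Pb) = 201 / 207.2 = 0.9701 mol.
n(e⁻) = 2 × 0.9701 = 1.940 mol.
Q = n(e⁻)·F = 1.940 × 96500 = 187200 C.
I = Q/t = 187200 / 3456.0 s = 54.2 A.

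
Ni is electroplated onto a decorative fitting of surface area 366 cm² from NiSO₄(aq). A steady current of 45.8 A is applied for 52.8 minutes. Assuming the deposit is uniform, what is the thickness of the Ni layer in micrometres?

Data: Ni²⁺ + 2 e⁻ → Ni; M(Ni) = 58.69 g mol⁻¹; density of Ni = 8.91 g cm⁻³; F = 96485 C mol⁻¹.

Q = I·t = 45.80 × 3168.0 = 145100 C; n(e⁻) = 1.504 mol.
n(Ni) = n(e⁻)/2 = 0.7519 mol, so m = 0.7519 × 58.69 = 44.13 g.
Volume = m/ρ = 44.13 / 8.91 = 4.953 cm³.
Thickness = V/A = 4.953 / 366 = 0.0135 cm = 135 μm.

135 μm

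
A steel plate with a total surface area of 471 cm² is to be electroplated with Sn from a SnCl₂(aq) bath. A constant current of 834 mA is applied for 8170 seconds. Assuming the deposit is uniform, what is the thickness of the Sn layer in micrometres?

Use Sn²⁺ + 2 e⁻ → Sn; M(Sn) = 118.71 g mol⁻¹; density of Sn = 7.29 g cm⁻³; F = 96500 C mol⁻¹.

12.2 μm

Q = I·t = 0.8340 × 8170.0 = 6814 C; n(e⁻) = 0.07061 mol.
n(Sn) = n(e⁻)/2 = 0.03530 mol, so m = 0.03530 × 118.71 = 4.191 g.
Volume = m/ρ = 4.191 / 7.29 = 0.5749 cm³.
Thickness = V/A = 0.5749 / 471 = 0.00122 cm = 12.2 μm.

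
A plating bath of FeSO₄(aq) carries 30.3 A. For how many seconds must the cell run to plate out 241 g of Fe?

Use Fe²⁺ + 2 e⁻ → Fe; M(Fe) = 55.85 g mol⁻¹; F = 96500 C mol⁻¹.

n(Fe) = m/M = 241 / 55.85 = 4.315 mol.
Each Fe atom requires 2 electrons, so n(e⁻) = 2 × 4.315 = 8.630 mol.
Q = n(e⁻)·F = 8.630 × 96500 = 832800 C.
t = Q/I = 832800 / 30.30 A = 27490 s.

27500 s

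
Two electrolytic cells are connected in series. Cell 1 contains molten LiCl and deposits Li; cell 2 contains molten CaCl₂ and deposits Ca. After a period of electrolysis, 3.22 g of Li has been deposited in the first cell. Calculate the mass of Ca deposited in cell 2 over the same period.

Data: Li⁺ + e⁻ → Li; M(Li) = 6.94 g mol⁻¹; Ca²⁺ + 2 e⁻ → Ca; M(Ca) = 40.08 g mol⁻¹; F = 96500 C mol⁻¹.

n(Li) = 3.22 / 6.94 = 0.4640 mol.
Since Li⁺ + e⁻ → Li, n(e⁻) passed = 1 × 0.4640 = 0.4640 mol.
Cells in series carry the same charge, so the same 0.4640 mol of electrons passes through cell 2.
Ca²⁺ + 2 e⁻ → Ca, so n(Ca) = 0.4640 / 2 = 0.2320 mol.
m(Ca) = 0.2320 × 40.08 = 9.30 g.

9.30 g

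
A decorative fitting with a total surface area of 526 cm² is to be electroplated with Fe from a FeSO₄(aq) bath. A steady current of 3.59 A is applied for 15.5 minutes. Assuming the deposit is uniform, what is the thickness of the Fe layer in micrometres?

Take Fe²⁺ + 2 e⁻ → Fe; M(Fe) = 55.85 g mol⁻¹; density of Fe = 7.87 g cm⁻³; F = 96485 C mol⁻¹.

Q = I·t = 3.590 × 930.00 = 3339 C; n(e⁻) = 0.03460 mol.
n(Fe) = n(e⁻)/2 = 0.01730 mol, so m = 0.01730 × 55.85 = 0.9663 g.
Volume = m/ρ = 0.9663 / 7.87 = 0.1228 cm³.
Thickness = V/A = 0.1228 / 526 = 2.33 × 10⁻⁴ cm = 2.33 μm.

2.33 μm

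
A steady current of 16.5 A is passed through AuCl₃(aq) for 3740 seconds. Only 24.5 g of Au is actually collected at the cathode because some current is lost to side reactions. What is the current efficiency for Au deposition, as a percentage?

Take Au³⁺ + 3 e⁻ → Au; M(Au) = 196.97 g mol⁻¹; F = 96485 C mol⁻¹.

58.3 %

Q = I·t = 16.50 × 3740.0 = 61710 C; n(e⁻) = 61710/96485 = 0.6396 mol.
Theoretical n(Au) = n(e⁻)/3 = 0.2132 mol, i.e. m_theo = 0.2132 × 196.97 = 41.99 g.
Efficiency = m_actual / m_theo = 24.5 / 41.99 = 58.3 %.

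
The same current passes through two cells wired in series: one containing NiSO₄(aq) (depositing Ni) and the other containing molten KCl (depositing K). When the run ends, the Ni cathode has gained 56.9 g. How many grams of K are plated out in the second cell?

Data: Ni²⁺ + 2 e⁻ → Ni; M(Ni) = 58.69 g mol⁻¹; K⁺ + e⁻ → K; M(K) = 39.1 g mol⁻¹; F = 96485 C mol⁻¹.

n(Ni) = 56.9 / 58.69 = 0.9695 mol.
Since Ni²⁺ + 2 e⁻ → Ni, n(e⁻) passed = 2 × 0.9695 = 1.939 mol.
Cells in series carry the same charge, so the same 1.939 mol of electrons passes through cell 2.
K⁺ + e⁻ → K, so n(K) = 1.939 / 1 = 1.939 mol.
m(K) = 1.939 × 39.1 = 75.8 g.

75.8 g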